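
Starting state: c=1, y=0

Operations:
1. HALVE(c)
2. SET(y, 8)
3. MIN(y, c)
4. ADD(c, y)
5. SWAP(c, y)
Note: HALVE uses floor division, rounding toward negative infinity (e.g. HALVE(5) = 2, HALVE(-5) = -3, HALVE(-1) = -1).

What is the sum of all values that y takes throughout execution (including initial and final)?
8

Values of y at each step:
Initial: y = 0
After step 1: y = 0
After step 2: y = 8
After step 3: y = 0
After step 4: y = 0
After step 5: y = 0
Sum = 0 + 0 + 8 + 0 + 0 + 0 = 8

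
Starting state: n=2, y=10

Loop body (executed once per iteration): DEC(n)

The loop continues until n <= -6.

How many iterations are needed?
8

Tracing iterations:
Initial: n=2, y=10
After iteration 1: n=1, y=10
After iteration 2: n=0, y=10
After iteration 3: n=-1, y=10
After iteration 4: n=-2, y=10
After iteration 5: n=-3, y=10
After iteration 6: n=-4, y=10
After iteration 7: n=-5, y=10
After iteration 8: n=-6, y=10
n <= -6 now holds, so the loop exits after 8 iterations.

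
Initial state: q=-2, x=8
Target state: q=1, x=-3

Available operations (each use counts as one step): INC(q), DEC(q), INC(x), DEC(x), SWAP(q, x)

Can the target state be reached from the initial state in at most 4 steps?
No

The target state cannot be reached within 4 steps.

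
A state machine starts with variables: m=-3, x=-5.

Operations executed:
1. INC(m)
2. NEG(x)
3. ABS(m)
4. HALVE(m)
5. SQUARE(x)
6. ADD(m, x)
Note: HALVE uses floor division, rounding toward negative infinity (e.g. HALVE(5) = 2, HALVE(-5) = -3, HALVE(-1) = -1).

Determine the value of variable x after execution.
x = 25

Tracing execution:
Step 1: INC(m) → x = -5
Step 2: NEG(x) → x = 5
Step 3: ABS(m) → x = 5
Step 4: HALVE(m) → x = 5
Step 5: SQUARE(x) → x = 25
Step 6: ADD(m, x) → x = 25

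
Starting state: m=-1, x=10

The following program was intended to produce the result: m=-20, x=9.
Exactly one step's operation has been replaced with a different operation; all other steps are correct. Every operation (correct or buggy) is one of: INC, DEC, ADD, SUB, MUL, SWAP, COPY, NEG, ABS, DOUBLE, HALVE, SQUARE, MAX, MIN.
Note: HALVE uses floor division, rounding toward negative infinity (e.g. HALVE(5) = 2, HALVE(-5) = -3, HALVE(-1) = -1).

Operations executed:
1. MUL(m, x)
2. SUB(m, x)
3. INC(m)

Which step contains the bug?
Step 3

Trace with buggy code:
Initial: m=-1, x=10
After step 1: m=-10, x=10
After step 2: m=-20, x=10
After step 3: m=-19, x=10
Actual final m=-19, x=10 ≠ expected m=-20, x=9.
Step 3 is the only position where a single-operation replacement can produce the expected result.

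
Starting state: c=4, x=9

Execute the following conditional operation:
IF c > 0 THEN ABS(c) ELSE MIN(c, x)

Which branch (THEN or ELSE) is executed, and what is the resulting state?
Branch: THEN, Final state: c=4, x=9

Evaluating condition: c > 0
c = 4
Condition is True, so THEN branch executes
After ABS(c): c=4, x=9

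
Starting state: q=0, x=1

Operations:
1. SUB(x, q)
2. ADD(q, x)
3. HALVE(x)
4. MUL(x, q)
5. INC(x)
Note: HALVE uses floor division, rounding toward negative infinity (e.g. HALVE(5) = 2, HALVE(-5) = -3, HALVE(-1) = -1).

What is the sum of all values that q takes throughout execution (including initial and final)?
4

Values of q at each step:
Initial: q = 0
After step 1: q = 0
After step 2: q = 1
After step 3: q = 1
After step 4: q = 1
After step 5: q = 1
Sum = 0 + 0 + 1 + 1 + 1 + 1 = 4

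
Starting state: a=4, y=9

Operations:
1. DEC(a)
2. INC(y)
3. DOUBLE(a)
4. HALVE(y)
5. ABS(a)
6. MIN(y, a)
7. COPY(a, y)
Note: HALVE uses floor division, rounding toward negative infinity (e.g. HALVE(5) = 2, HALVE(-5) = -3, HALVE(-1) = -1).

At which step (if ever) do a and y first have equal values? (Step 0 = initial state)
Step 7

a and y first become equal after step 7.

Comparing values at each step:
Initial: a=4, y=9
After step 1: a=3, y=9
After step 2: a=3, y=10
After step 3: a=6, y=10
After step 4: a=6, y=5
After step 5: a=6, y=5
After step 6: a=6, y=5
After step 7: a=5, y=5 ← equal!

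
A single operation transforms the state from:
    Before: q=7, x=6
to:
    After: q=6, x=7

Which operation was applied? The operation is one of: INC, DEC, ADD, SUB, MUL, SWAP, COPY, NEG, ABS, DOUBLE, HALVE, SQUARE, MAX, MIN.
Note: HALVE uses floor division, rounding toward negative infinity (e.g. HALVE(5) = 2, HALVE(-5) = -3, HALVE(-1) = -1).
SWAP(x, q)

Analyzing the change:
Before: q=7, x=6
After: q=6, x=7
Variable x changed from 6 to 7
Variable q changed from 7 to 6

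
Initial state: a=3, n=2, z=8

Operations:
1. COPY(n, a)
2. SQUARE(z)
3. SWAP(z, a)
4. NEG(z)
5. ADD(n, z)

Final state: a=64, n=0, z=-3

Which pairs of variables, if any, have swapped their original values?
None

Comparing initial and final values:
n: 2 → 0
a: 3 → 64
z: 8 → -3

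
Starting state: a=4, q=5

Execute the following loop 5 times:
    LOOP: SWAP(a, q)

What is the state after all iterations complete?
a=5, q=4

Iteration trace:
Start: a=4, q=5
After iteration 1: a=5, q=4
After iteration 2: a=4, q=5
After iteration 3: a=5, q=4
After iteration 4: a=4, q=5
After iteration 5: a=5, q=4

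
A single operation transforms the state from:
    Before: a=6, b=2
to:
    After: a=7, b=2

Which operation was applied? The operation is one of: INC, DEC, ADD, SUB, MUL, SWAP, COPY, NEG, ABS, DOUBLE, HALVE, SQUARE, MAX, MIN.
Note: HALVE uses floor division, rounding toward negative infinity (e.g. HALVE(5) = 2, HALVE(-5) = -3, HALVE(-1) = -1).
INC(a)

Analyzing the change:
Before: a=6, b=2
After: a=7, b=2
Variable a changed from 6 to 7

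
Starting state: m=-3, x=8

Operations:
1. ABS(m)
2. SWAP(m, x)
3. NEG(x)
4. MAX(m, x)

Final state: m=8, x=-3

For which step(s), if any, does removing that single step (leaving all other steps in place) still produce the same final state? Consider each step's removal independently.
Step(s) 4

Testing removal of each single step:
Without step 1: final = m=8, x=3 (different)
Without step 2: final = m=3, x=-8 (different)
Without step 3: final = m=8, x=3 (different)
Without step 4: final = m=8, x=-3 (same)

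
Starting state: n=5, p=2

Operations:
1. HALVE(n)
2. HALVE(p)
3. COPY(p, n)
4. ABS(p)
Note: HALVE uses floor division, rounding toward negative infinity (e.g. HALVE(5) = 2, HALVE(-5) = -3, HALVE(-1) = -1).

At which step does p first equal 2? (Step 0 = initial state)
Step 0

Tracing p:
Initial: p = 2 ← first occurrence
After step 1: p = 2
After step 2: p = 1
After step 3: p = 2
After step 4: p = 2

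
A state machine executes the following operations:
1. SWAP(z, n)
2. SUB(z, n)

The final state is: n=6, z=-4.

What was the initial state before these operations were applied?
n=2, z=6

Working backwards:
Final state: n=6, z=-4
Before step 2 (SUB(z, n)): n=6, z=2
Before step 1 (SWAP(z, n)): n=2, z=6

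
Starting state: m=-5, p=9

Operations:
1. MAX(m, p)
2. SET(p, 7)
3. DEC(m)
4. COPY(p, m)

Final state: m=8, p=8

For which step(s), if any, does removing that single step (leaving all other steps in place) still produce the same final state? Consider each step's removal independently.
Step(s) 2

Testing removal of each single step:
Without step 1: final = m=-6, p=-6 (different)
Without step 2: final = m=8, p=8 (same)
Without step 3: final = m=9, p=9 (different)
Without step 4: final = m=8, p=7 (different)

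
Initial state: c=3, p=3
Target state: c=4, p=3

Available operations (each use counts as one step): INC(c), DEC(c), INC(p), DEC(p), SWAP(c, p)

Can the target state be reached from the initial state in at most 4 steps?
Yes

Path (1 step): INC(c)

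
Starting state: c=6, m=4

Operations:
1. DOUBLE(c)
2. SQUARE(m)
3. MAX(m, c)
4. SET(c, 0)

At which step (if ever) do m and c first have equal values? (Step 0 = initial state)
Never

m and c never become equal during execution.

Comparing values at each step:
Initial: m=4, c=6
After step 1: m=4, c=12
After step 2: m=16, c=12
After step 3: m=16, c=12
After step 4: m=16, c=0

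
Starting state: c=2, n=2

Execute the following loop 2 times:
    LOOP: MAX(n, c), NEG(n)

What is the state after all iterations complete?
c=2, n=-2

Iteration trace:
Start: c=2, n=2
After iteration 1: c=2, n=-2
After iteration 2: c=2, n=-2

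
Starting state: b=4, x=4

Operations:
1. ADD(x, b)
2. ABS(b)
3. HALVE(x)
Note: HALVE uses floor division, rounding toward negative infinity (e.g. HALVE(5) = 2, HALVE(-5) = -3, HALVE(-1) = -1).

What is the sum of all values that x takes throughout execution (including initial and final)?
24

Values of x at each step:
Initial: x = 4
After step 1: x = 8
After step 2: x = 8
After step 3: x = 4
Sum = 4 + 8 + 8 + 4 = 24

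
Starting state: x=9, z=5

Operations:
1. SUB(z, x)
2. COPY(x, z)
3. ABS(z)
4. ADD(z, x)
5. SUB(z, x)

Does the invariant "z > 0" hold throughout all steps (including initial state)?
No, violated after step 1

The invariant is violated after step 1.

State at each step:
Initial: x=9, z=5
After step 1: x=9, z=-4
After step 2: x=-4, z=-4
After step 3: x=-4, z=4
After step 4: x=-4, z=0
After step 5: x=-4, z=4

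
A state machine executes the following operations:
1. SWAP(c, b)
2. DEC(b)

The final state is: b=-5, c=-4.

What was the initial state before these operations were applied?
b=-4, c=-4

Working backwards:
Final state: b=-5, c=-4
Before step 2 (DEC(b)): b=-4, c=-4
Before step 1 (SWAP(c, b)): b=-4, c=-4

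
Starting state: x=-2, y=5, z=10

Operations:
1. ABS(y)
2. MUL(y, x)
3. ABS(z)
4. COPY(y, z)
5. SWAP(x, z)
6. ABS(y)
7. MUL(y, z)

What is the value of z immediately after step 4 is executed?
z = 10

Tracing z through execution:
Initial: z = 10
After step 1 (ABS(y)): z = 10
After step 2 (MUL(y, x)): z = 10
After step 3 (ABS(z)): z = 10
After step 4 (COPY(y, z)): z = 10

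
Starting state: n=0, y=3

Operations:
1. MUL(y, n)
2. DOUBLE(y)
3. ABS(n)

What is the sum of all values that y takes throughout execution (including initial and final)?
3

Values of y at each step:
Initial: y = 3
After step 1: y = 0
After step 2: y = 0
After step 3: y = 0
Sum = 3 + 0 + 0 + 0 = 3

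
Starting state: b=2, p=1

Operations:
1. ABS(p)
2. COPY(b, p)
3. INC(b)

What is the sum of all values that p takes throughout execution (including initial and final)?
4

Values of p at each step:
Initial: p = 1
After step 1: p = 1
After step 2: p = 1
After step 3: p = 1
Sum = 1 + 1 + 1 + 1 = 4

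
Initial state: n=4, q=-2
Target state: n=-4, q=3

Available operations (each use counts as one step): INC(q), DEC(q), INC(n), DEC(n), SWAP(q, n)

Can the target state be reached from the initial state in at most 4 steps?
Yes

Path (4 steps): DEC(q) → DEC(q) → DEC(n) → SWAP(q, n)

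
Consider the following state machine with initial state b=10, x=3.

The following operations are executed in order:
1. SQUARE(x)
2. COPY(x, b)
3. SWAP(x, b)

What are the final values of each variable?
{b: 10, x: 10}

Step-by-step execution:
Initial: b=10, x=3
After step 1 (SQUARE(x)): b=10, x=9
After step 2 (COPY(x, b)): b=10, x=10
After step 3 (SWAP(x, b)): b=10, x=10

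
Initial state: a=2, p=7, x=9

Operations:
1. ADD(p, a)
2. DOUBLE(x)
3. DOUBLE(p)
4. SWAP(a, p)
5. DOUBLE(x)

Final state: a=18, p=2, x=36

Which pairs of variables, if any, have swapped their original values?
None

Comparing initial and final values:
a: 2 → 18
p: 7 → 2
x: 9 → 36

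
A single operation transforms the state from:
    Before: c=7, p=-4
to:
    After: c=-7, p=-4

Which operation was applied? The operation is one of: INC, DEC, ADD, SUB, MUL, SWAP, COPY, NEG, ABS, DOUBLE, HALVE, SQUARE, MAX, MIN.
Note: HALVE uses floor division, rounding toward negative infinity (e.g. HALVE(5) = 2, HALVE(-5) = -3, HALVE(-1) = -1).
NEG(c)

Analyzing the change:
Before: c=7, p=-4
After: c=-7, p=-4
Variable c changed from 7 to -7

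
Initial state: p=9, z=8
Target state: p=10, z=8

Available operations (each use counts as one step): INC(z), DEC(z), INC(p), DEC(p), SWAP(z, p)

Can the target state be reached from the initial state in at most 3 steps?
Yes

Path (1 step): INC(p)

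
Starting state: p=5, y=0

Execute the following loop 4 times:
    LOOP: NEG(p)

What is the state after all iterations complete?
p=5, y=0

Iteration trace:
Start: p=5, y=0
After iteration 1: p=-5, y=0
After iteration 2: p=5, y=0
After iteration 3: p=-5, y=0
After iteration 4: p=5, y=0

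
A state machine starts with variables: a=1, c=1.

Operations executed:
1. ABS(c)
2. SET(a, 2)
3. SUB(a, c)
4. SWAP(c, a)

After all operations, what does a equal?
a = 1

Tracing execution:
Step 1: ABS(c) → a = 1
Step 2: SET(a, 2) → a = 2
Step 3: SUB(a, c) → a = 1
Step 4: SWAP(c, a) → a = 1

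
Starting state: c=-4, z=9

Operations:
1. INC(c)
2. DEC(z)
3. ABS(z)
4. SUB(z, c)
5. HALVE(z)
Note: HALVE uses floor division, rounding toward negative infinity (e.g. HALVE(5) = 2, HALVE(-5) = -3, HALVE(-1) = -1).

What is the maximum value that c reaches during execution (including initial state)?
-3

Values of c at each step:
Initial: c = -4
After step 1: c = -3 ← maximum
After step 2: c = -3
After step 3: c = -3
After step 4: c = -3
After step 5: c = -3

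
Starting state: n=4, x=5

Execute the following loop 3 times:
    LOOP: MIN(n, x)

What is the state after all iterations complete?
n=4, x=5

Iteration trace:
Start: n=4, x=5
After iteration 1: n=4, x=5
After iteration 2: n=4, x=5
After iteration 3: n=4, x=5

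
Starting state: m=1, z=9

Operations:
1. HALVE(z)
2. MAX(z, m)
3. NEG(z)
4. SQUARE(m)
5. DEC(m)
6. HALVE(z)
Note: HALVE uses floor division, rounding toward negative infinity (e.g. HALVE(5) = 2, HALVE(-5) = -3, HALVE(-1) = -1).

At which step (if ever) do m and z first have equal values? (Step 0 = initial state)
Never

m and z never become equal during execution.

Comparing values at each step:
Initial: m=1, z=9
After step 1: m=1, z=4
After step 2: m=1, z=4
After step 3: m=1, z=-4
After step 4: m=1, z=-4
After step 5: m=0, z=-4
After step 6: m=0, z=-2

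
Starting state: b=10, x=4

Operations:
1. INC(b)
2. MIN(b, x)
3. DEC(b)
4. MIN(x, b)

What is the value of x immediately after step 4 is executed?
x = 3

Tracing x through execution:
Initial: x = 4
After step 1 (INC(b)): x = 4
After step 2 (MIN(b, x)): x = 4
After step 3 (DEC(b)): x = 4
After step 4 (MIN(x, b)): x = 3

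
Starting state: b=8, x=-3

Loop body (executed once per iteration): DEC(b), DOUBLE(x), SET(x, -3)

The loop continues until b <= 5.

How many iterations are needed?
3

Tracing iterations:
Initial: b=8, x=-3
After iteration 1: b=7, x=-3
After iteration 2: b=6, x=-3
After iteration 3: b=5, x=-3
b <= 5 now holds, so the loop exits after 3 iterations.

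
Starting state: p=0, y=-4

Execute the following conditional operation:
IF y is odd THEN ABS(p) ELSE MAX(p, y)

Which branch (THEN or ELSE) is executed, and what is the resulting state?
Branch: ELSE, Final state: p=0, y=-4

Evaluating condition: y is odd
Condition is False, so ELSE branch executes
After MAX(p, y): p=0, y=-4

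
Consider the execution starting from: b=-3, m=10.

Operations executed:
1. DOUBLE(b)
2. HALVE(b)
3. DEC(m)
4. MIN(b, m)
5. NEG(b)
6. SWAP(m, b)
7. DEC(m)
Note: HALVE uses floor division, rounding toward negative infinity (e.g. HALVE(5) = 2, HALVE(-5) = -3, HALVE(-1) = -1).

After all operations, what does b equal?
b = 9

Tracing execution:
Step 1: DOUBLE(b) → b = -6
Step 2: HALVE(b) → b = -3
Step 3: DEC(m) → b = -3
Step 4: MIN(b, m) → b = -3
Step 5: NEG(b) → b = 3
Step 6: SWAP(m, b) → b = 9
Step 7: DEC(m) → b = 9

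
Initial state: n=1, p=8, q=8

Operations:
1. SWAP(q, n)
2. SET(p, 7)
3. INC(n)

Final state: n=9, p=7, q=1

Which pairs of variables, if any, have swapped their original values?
None

Comparing initial and final values:
q: 8 → 1
n: 1 → 9
p: 8 → 7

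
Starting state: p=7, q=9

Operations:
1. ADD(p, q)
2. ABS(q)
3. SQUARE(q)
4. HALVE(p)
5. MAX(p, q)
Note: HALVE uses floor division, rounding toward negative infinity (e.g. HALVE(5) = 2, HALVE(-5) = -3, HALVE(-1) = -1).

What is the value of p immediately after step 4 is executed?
p = 8

Tracing p through execution:
Initial: p = 7
After step 1 (ADD(p, q)): p = 16
After step 2 (ABS(q)): p = 16
After step 3 (SQUARE(q)): p = 16
After step 4 (HALVE(p)): p = 8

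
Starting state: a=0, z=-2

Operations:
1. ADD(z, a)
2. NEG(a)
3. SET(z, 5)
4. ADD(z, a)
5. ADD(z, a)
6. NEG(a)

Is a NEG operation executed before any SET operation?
Yes

First NEG: step 2
First SET: step 3
Since 2 < 3, NEG comes first.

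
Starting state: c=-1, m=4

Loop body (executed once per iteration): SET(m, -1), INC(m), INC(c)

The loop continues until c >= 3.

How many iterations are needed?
4

Tracing iterations:
Initial: c=-1, m=4
After iteration 1: c=0, m=0
After iteration 2: c=1, m=0
After iteration 3: c=2, m=0
After iteration 4: c=3, m=0
c >= 3 now holds, so the loop exits after 4 iterations.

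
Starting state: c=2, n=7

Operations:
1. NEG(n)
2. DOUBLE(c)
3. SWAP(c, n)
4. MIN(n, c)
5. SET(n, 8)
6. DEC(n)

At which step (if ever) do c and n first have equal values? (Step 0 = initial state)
Step 4

c and n first become equal after step 4.

Comparing values at each step:
Initial: c=2, n=7
After step 1: c=2, n=-7
After step 2: c=4, n=-7
After step 3: c=-7, n=4
After step 4: c=-7, n=-7 ← equal!
After step 5: c=-7, n=8
After step 6: c=-7, n=7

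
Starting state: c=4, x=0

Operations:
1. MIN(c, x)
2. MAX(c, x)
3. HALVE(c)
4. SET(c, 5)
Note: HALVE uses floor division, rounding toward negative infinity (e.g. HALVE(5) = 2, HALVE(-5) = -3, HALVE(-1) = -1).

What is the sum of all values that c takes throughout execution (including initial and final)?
9

Values of c at each step:
Initial: c = 4
After step 1: c = 0
After step 2: c = 0
After step 3: c = 0
After step 4: c = 5
Sum = 4 + 0 + 0 + 0 + 5 = 9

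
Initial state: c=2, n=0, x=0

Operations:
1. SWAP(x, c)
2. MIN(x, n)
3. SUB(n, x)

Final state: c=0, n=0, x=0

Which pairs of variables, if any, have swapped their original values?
None

Comparing initial and final values:
x: 0 → 0
c: 2 → 0
n: 0 → 0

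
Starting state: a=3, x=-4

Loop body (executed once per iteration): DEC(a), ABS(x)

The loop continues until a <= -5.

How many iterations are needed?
8

Tracing iterations:
Initial: a=3, x=-4
After iteration 1: a=2, x=4
After iteration 2: a=1, x=4
After iteration 3: a=0, x=4
After iteration 4: a=-1, x=4
After iteration 5: a=-2, x=4
After iteration 6: a=-3, x=4
After iteration 7: a=-4, x=4
After iteration 8: a=-5, x=4
a <= -5 now holds, so the loop exits after 8 iterations.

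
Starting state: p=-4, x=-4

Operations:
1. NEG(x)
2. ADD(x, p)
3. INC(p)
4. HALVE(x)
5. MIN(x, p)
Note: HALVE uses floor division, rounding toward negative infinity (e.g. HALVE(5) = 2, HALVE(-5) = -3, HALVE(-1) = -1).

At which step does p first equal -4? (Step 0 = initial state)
Step 0

Tracing p:
Initial: p = -4 ← first occurrence
After step 1: p = -4
After step 2: p = -4
After step 3: p = -3
After step 4: p = -3
After step 5: p = -3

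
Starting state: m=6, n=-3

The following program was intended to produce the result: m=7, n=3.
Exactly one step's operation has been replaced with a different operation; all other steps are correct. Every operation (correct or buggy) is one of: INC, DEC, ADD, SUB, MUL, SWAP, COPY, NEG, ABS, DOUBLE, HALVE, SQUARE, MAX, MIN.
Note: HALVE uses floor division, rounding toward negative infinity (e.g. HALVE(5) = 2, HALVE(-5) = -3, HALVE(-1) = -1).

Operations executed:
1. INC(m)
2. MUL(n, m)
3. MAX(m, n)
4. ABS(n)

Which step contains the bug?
Step 2

Trace with buggy code:
Initial: m=6, n=-3
After step 1: m=7, n=-3
After step 2: m=7, n=-21
After step 3: m=7, n=-21
After step 4: m=7, n=21
Actual final m=7, n=21 ≠ expected m=7, n=3.
Step 2 is the only position where a single-operation replacement can produce the expected result.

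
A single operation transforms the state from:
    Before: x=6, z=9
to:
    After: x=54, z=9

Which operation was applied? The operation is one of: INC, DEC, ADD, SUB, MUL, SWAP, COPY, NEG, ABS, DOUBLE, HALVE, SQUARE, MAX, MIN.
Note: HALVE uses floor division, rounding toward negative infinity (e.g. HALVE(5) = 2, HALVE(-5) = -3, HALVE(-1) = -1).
MUL(x, z)

Analyzing the change:
Before: x=6, z=9
After: x=54, z=9
Variable x changed from 6 to 54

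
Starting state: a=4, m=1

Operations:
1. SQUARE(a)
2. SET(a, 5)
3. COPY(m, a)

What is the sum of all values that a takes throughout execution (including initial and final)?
30

Values of a at each step:
Initial: a = 4
After step 1: a = 16
After step 2: a = 5
After step 3: a = 5
Sum = 4 + 16 + 5 + 5 = 30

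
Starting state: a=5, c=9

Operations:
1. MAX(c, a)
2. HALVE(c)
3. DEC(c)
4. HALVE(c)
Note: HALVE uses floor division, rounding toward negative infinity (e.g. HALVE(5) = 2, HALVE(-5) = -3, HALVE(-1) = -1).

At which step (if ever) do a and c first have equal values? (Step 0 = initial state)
Never

a and c never become equal during execution.

Comparing values at each step:
Initial: a=5, c=9
After step 1: a=5, c=9
After step 2: a=5, c=4
After step 3: a=5, c=3
After step 4: a=5, c=1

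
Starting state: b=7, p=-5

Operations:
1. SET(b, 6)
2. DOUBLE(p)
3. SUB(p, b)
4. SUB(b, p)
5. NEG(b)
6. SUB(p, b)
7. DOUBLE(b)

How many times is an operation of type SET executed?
1

Counting SET operations:
Step 1: SET(b, 6) ← SET
Total: 1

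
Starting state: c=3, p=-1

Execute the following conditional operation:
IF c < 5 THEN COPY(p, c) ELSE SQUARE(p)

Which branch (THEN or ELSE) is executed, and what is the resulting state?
Branch: THEN, Final state: c=3, p=3

Evaluating condition: c < 5
c = 3
Condition is True, so THEN branch executes
After COPY(p, c): c=3, p=3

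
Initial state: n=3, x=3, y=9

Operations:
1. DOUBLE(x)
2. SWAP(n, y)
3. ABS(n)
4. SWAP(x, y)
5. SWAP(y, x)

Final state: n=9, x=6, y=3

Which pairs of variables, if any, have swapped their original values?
(y, n)

Comparing initial and final values:
y: 9 → 3
x: 3 → 6
n: 3 → 9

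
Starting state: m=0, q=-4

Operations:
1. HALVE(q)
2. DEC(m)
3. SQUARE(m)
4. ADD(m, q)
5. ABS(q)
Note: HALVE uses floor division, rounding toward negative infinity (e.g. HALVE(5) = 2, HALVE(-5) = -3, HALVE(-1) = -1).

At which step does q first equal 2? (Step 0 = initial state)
Step 5

Tracing q:
Initial: q = -4
After step 1: q = -2
After step 2: q = -2
After step 3: q = -2
After step 4: q = -2
After step 5: q = 2 ← first occurrence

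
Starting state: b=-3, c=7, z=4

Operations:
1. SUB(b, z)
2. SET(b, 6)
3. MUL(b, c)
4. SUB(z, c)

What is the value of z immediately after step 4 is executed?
z = -3

Tracing z through execution:
Initial: z = 4
After step 1 (SUB(b, z)): z = 4
After step 2 (SET(b, 6)): z = 4
After step 3 (MUL(b, c)): z = 4
After step 4 (SUB(z, c)): z = -3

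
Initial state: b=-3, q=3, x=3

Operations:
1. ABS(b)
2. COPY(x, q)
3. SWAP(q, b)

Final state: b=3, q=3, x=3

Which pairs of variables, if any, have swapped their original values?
None

Comparing initial and final values:
x: 3 → 3
q: 3 → 3
b: -3 → 3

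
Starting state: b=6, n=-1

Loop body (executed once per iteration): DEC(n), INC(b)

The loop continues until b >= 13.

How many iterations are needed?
7

Tracing iterations:
Initial: b=6, n=-1
After iteration 1: b=7, n=-2
After iteration 2: b=8, n=-3
After iteration 3: b=9, n=-4
After iteration 4: b=10, n=-5
After iteration 5: b=11, n=-6
After iteration 6: b=12, n=-7
After iteration 7: b=13, n=-8
b >= 13 now holds, so the loop exits after 7 iterations.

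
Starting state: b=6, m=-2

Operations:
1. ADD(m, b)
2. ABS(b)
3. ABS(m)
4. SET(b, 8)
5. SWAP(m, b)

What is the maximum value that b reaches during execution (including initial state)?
8

Values of b at each step:
Initial: b = 6
After step 1: b = 6
After step 2: b = 6
After step 3: b = 6
After step 4: b = 8 ← maximum
After step 5: b = 4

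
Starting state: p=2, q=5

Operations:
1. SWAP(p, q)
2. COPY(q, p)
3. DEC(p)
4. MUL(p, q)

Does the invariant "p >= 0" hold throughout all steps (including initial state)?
Yes

The invariant holds at every step.

State at each step:
Initial: p=2, q=5
After step 1: p=5, q=2
After step 2: p=5, q=5
After step 3: p=4, q=5
After step 4: p=20, q=5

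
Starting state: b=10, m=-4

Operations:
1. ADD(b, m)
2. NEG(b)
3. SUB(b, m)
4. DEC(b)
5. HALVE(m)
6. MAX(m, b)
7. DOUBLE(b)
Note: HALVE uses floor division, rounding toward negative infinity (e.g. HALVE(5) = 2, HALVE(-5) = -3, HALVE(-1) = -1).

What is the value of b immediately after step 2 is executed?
b = -6

Tracing b through execution:
Initial: b = 10
After step 1 (ADD(b, m)): b = 6
After step 2 (NEG(b)): b = -6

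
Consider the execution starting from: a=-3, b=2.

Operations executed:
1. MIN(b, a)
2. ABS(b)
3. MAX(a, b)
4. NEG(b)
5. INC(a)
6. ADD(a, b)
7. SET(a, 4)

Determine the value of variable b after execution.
b = -3

Tracing execution:
Step 1: MIN(b, a) → b = -3
Step 2: ABS(b) → b = 3
Step 3: MAX(a, b) → b = 3
Step 4: NEG(b) → b = -3
Step 5: INC(a) → b = -3
Step 6: ADD(a, b) → b = -3
Step 7: SET(a, 4) → b = -3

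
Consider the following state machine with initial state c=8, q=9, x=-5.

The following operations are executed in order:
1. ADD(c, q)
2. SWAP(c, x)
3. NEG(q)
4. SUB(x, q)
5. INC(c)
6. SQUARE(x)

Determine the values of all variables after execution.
{c: -4, q: -9, x: 676}

Step-by-step execution:
Initial: c=8, q=9, x=-5
After step 1 (ADD(c, q)): c=17, q=9, x=-5
After step 2 (SWAP(c, x)): c=-5, q=9, x=17
After step 3 (NEG(q)): c=-5, q=-9, x=17
After step 4 (SUB(x, q)): c=-5, q=-9, x=26
After step 5 (INC(c)): c=-4, q=-9, x=26
After step 6 (SQUARE(x)): c=-4, q=-9, x=676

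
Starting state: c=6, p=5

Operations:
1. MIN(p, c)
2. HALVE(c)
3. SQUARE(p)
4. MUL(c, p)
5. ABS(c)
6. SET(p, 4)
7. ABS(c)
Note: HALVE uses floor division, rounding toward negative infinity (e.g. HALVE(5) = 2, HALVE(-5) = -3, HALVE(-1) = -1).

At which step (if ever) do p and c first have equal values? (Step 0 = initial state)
Never

p and c never become equal during execution.

Comparing values at each step:
Initial: p=5, c=6
After step 1: p=5, c=6
After step 2: p=5, c=3
After step 3: p=25, c=3
After step 4: p=25, c=75
After step 5: p=25, c=75
After step 6: p=4, c=75
After step 7: p=4, c=75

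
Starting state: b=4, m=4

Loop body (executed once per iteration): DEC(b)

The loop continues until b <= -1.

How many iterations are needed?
5

Tracing iterations:
Initial: b=4, m=4
After iteration 1: b=3, m=4
After iteration 2: b=2, m=4
After iteration 3: b=1, m=4
After iteration 4: b=0, m=4
After iteration 5: b=-1, m=4
b <= -1 now holds, so the loop exits after 5 iterations.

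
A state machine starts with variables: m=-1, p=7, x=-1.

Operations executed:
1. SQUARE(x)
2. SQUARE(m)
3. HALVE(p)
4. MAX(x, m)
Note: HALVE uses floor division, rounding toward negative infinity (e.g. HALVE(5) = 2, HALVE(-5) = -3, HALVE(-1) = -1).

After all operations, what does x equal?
x = 1

Tracing execution:
Step 1: SQUARE(x) → x = 1
Step 2: SQUARE(m) → x = 1
Step 3: HALVE(p) → x = 1
Step 4: MAX(x, m) → x = 1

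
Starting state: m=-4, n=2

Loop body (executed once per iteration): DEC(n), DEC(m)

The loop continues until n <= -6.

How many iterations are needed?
8

Tracing iterations:
Initial: m=-4, n=2
After iteration 1: m=-5, n=1
After iteration 2: m=-6, n=0
After iteration 3: m=-7, n=-1
After iteration 4: m=-8, n=-2
After iteration 5: m=-9, n=-3
After iteration 6: m=-10, n=-4
After iteration 7: m=-11, n=-5
After iteration 8: m=-12, n=-6
n <= -6 now holds, so the loop exits after 8 iterations.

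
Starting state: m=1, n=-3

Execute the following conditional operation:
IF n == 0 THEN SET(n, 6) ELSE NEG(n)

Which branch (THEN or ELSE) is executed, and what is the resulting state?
Branch: ELSE, Final state: m=1, n=3

Evaluating condition: n == 0
n = -3
Condition is False, so ELSE branch executes
After NEG(n): m=1, n=3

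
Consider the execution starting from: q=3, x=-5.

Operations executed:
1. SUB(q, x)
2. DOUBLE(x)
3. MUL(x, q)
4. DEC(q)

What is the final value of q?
q = 7

Tracing execution:
Step 1: SUB(q, x) → q = 8
Step 2: DOUBLE(x) → q = 8
Step 3: MUL(x, q) → q = 8
Step 4: DEC(q) → q = 7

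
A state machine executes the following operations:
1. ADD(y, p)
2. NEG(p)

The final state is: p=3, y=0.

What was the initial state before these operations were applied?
p=-3, y=3

Working backwards:
Final state: p=3, y=0
Before step 2 (NEG(p)): p=-3, y=0
Before step 1 (ADD(y, p)): p=-3, y=3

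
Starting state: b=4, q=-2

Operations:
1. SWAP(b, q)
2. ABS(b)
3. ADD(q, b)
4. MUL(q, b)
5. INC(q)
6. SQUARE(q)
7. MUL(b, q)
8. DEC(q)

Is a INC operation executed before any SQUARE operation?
Yes

First INC: step 5
First SQUARE: step 6
Since 5 < 6, INC comes first.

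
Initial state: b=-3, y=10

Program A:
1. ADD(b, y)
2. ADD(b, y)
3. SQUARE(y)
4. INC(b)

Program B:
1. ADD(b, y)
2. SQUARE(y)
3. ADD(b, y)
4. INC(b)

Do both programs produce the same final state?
No

Program A final state: b=18, y=100
Program B final state: b=108, y=100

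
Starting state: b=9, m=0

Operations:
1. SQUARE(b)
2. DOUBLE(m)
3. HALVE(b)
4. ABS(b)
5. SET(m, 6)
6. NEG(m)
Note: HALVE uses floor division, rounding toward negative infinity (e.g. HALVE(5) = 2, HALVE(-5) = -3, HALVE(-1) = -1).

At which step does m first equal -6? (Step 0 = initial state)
Step 6

Tracing m:
Initial: m = 0
After step 1: m = 0
After step 2: m = 0
After step 3: m = 0
After step 4: m = 0
After step 5: m = 6
After step 6: m = -6 ← first occurrence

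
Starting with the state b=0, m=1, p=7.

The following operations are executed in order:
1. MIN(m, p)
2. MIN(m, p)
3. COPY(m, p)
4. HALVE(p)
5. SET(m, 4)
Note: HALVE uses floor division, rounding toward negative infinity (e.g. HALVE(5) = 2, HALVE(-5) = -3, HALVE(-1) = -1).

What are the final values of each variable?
{b: 0, m: 4, p: 3}

Step-by-step execution:
Initial: b=0, m=1, p=7
After step 1 (MIN(m, p)): b=0, m=1, p=7
After step 2 (MIN(m, p)): b=0, m=1, p=7
After step 3 (COPY(m, p)): b=0, m=7, p=7
After step 4 (HALVE(p)): b=0, m=7, p=3
After step 5 (SET(m, 4)): b=0, m=4, p=3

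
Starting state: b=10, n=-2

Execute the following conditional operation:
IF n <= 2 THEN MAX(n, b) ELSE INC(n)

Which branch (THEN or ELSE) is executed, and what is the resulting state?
Branch: THEN, Final state: b=10, n=10

Evaluating condition: n <= 2
n = -2
Condition is True, so THEN branch executes
After MAX(n, b): b=10, n=10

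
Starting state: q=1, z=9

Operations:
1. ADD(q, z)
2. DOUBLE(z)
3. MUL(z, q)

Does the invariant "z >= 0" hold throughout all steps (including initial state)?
Yes

The invariant holds at every step.

State at each step:
Initial: q=1, z=9
After step 1: q=10, z=9
After step 2: q=10, z=18
After step 3: q=10, z=180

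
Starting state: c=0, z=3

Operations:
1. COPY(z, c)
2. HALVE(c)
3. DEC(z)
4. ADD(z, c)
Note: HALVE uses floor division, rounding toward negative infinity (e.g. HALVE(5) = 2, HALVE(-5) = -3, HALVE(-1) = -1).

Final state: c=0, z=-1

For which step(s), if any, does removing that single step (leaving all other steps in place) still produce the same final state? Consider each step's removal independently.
Step(s) 2, 4

Testing removal of each single step:
Without step 1: final = c=0, z=2 (different)
Without step 2: final = c=0, z=-1 (same)
Without step 3: final = c=0, z=0 (different)
Without step 4: final = c=0, z=-1 (same)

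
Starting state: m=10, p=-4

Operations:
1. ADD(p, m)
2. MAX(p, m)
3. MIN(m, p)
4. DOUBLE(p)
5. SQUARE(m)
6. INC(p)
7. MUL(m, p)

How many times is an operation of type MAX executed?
1

Counting MAX operations:
Step 2: MAX(p, m) ← MAX
Total: 1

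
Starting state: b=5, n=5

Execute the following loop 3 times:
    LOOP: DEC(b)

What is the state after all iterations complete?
b=2, n=5

Iteration trace:
Start: b=5, n=5
After iteration 1: b=4, n=5
After iteration 2: b=3, n=5
After iteration 3: b=2, n=5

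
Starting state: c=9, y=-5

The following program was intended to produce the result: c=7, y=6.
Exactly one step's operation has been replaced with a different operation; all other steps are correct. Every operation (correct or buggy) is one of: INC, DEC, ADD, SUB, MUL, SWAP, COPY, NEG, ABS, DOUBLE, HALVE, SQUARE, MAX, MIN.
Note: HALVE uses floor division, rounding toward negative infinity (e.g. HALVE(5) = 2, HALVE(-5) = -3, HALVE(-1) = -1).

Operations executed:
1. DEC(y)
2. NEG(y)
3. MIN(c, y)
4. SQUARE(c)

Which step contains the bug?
Step 4

Trace with buggy code:
Initial: c=9, y=-5
After step 1: c=9, y=-6
After step 2: c=9, y=6
After step 3: c=6, y=6
After step 4: c=36, y=6
Actual final c=36, y=6 ≠ expected c=7, y=6.
Step 4 is the only position where a single-operation replacement can produce the expected result.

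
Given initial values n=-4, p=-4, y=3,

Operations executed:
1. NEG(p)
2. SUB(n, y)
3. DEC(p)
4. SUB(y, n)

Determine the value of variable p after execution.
p = 3

Tracing execution:
Step 1: NEG(p) → p = 4
Step 2: SUB(n, y) → p = 4
Step 3: DEC(p) → p = 3
Step 4: SUB(y, n) → p = 3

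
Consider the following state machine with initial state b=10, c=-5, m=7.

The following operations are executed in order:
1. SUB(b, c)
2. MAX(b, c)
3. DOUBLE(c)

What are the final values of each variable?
{b: 15, c: -10, m: 7}

Step-by-step execution:
Initial: b=10, c=-5, m=7
After step 1 (SUB(b, c)): b=15, c=-5, m=7
After step 2 (MAX(b, c)): b=15, c=-5, m=7
After step 3 (DOUBLE(c)): b=15, c=-10, m=7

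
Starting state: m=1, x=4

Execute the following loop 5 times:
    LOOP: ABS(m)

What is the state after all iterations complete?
m=1, x=4

Iteration trace:
Start: m=1, x=4
After iteration 1: m=1, x=4
After iteration 2: m=1, x=4
After iteration 3: m=1, x=4
After iteration 4: m=1, x=4
After iteration 5: m=1, x=4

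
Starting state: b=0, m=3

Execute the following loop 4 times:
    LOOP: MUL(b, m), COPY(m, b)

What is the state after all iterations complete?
b=0, m=0

Iteration trace:
Start: b=0, m=3
After iteration 1: b=0, m=0
After iteration 2: b=0, m=0
After iteration 3: b=0, m=0
After iteration 4: b=0, m=0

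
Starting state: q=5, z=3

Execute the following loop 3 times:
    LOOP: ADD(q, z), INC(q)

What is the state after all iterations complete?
q=17, z=3

Iteration trace:
Start: q=5, z=3
After iteration 1: q=9, z=3
After iteration 2: q=13, z=3
After iteration 3: q=17, z=3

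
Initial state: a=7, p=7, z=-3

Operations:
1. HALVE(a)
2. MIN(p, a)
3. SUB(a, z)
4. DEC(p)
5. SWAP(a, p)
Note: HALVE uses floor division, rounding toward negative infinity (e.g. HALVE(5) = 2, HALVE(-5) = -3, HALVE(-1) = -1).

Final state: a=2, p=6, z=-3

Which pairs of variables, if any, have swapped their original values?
None

Comparing initial and final values:
z: -3 → -3
a: 7 → 2
p: 7 → 6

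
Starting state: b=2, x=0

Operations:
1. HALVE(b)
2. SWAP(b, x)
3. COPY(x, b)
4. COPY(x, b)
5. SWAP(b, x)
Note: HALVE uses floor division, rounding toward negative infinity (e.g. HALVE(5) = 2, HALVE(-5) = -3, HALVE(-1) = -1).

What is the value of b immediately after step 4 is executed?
b = 0

Tracing b through execution:
Initial: b = 2
After step 1 (HALVE(b)): b = 1
After step 2 (SWAP(b, x)): b = 0
After step 3 (COPY(x, b)): b = 0
After step 4 (COPY(x, b)): b = 0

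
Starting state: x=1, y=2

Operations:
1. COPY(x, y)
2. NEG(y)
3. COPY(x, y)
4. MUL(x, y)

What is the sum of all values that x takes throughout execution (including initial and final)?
7

Values of x at each step:
Initial: x = 1
After step 1: x = 2
After step 2: x = 2
After step 3: x = -2
After step 4: x = 4
Sum = 1 + 2 + 2 + -2 + 4 = 7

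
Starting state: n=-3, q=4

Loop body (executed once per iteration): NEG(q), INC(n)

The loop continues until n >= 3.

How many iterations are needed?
6

Tracing iterations:
Initial: n=-3, q=4
After iteration 1: n=-2, q=-4
After iteration 2: n=-1, q=4
After iteration 3: n=0, q=-4
After iteration 4: n=1, q=4
After iteration 5: n=2, q=-4
After iteration 6: n=3, q=4
n >= 3 now holds, so the loop exits after 6 iterations.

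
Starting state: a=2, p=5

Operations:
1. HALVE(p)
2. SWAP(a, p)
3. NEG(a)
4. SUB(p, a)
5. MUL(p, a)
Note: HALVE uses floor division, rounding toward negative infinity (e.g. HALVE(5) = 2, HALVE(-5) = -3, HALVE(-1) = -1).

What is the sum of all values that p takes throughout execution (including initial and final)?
7

Values of p at each step:
Initial: p = 5
After step 1: p = 2
After step 2: p = 2
After step 3: p = 2
After step 4: p = 4
After step 5: p = -8
Sum = 5 + 2 + 2 + 2 + 4 + -8 = 7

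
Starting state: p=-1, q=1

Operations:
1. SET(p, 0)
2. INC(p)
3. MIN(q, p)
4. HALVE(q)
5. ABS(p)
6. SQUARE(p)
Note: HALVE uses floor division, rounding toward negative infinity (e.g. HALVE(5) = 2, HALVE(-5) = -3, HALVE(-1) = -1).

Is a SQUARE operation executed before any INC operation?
No

First SQUARE: step 6
First INC: step 2
Since 6 > 2, INC comes first.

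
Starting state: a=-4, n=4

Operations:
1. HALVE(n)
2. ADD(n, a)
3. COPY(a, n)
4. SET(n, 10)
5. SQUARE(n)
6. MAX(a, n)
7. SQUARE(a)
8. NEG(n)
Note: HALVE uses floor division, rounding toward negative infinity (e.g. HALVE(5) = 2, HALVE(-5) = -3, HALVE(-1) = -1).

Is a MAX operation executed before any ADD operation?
No

First MAX: step 6
First ADD: step 2
Since 6 > 2, ADD comes first.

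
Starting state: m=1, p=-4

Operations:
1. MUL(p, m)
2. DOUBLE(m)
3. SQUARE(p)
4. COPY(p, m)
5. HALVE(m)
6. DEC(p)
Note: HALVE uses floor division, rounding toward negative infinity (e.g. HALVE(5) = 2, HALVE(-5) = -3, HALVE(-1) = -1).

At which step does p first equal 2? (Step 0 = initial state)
Step 4

Tracing p:
Initial: p = -4
After step 1: p = -4
After step 2: p = -4
After step 3: p = 16
After step 4: p = 2 ← first occurrence
After step 5: p = 2
After step 6: p = 1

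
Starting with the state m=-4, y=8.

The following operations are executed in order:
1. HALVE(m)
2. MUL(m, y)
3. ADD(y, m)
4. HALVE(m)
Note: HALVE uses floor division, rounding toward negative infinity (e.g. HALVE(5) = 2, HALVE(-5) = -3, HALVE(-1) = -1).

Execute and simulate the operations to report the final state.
{m: -8, y: -8}

Step-by-step execution:
Initial: m=-4, y=8
After step 1 (HALVE(m)): m=-2, y=8
After step 2 (MUL(m, y)): m=-16, y=8
After step 3 (ADD(y, m)): m=-16, y=-8
After step 4 (HALVE(m)): m=-8, y=-8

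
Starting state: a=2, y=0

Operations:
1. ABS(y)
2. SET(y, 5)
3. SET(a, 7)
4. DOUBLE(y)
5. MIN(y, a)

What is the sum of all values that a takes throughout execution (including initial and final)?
27

Values of a at each step:
Initial: a = 2
After step 1: a = 2
After step 2: a = 2
After step 3: a = 7
After step 4: a = 7
After step 5: a = 7
Sum = 2 + 2 + 2 + 7 + 7 + 7 = 27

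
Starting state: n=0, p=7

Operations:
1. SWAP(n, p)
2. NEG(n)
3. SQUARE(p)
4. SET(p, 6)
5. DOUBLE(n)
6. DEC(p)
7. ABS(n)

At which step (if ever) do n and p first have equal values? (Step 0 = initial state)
Never

n and p never become equal during execution.

Comparing values at each step:
Initial: n=0, p=7
After step 1: n=7, p=0
After step 2: n=-7, p=0
After step 3: n=-7, p=0
After step 4: n=-7, p=6
After step 5: n=-14, p=6
After step 6: n=-14, p=5
After step 7: n=14, p=5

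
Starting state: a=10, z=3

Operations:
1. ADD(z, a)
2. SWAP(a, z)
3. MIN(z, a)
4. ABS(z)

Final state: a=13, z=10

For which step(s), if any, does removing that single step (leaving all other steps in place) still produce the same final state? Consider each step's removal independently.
Step(s) 3, 4

Testing removal of each single step:
Without step 1: final = a=3, z=3 (different)
Without step 2: final = a=10, z=10 (different)
Without step 3: final = a=13, z=10 (same)
Without step 4: final = a=13, z=10 (same)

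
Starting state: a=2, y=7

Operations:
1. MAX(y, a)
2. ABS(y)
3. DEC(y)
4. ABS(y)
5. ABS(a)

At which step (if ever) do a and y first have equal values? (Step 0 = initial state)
Never

a and y never become equal during execution.

Comparing values at each step:
Initial: a=2, y=7
After step 1: a=2, y=7
After step 2: a=2, y=7
After step 3: a=2, y=6
After step 4: a=2, y=6
After step 5: a=2, y=6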